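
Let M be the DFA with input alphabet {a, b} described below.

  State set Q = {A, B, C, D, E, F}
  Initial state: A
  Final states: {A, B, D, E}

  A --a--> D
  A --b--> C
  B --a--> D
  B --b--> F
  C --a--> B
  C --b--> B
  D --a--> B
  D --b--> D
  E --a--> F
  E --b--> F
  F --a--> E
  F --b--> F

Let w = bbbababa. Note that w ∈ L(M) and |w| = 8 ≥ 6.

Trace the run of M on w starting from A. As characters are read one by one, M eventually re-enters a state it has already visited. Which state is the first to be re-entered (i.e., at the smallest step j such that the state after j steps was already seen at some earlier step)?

State sequence: A -b-> C -b-> B -b-> F -a-> E -b-> F -a-> E -b-> F -a-> E
First repeat at step 5: F was already visited.

The earliest repeat is at step j = 5: M is in F, which it already visited at step i = 3.
The DFA has 6 states, so the proof of the pumping lemma guarantees a repeated state among the first 6+1 visited; the segment between the two visits is the pumpable y.

F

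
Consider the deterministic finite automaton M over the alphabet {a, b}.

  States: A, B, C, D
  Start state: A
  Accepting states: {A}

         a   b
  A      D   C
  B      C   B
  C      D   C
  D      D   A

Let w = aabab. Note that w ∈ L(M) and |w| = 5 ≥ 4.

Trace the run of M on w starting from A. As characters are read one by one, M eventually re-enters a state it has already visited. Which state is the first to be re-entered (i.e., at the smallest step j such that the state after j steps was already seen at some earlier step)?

Run of M on w = a a b a b:
  step 0: A  (start)
  step 1: D  (read a: A→D)
  step 2: D  (read a: D→D)   ← first repeat (D seen earlier)
  step 3: A  (read b: D→A)
  step 4: D  (read a: A→D)
  step 5: A  (read b: D→A)

The earliest repeat is at step j = 2: M is in D, which it already visited at step i = 1.
With |Q| = 4, pigeonhole forces a state repeat no later than step 4; the substring read between the first and second visits to that state can be pumped.

D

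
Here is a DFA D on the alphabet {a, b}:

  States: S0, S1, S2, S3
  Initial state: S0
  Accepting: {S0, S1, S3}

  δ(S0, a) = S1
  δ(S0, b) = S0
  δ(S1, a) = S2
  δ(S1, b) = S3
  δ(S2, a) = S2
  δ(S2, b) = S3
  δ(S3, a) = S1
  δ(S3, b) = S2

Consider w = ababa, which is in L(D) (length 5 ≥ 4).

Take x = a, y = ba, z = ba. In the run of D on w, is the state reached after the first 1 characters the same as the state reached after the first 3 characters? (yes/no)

Run of D on the first 3 characters of w = a b a:
  step 0: S0  (start)
  step 1: S1  (read a: S0→S1)
  step 2: S3  (read b: S1→S3)
  step 3: S1  (read a: S3→S1)

After x (step 1): S1. After xy (step 3): S1.
They match, so y = ba drives D around a cycle from S1 back to itself; pumping y any number of times keeps D in S1 before reading z, and xyⁱz ∈ L(D) for every i ≥ 0.

yes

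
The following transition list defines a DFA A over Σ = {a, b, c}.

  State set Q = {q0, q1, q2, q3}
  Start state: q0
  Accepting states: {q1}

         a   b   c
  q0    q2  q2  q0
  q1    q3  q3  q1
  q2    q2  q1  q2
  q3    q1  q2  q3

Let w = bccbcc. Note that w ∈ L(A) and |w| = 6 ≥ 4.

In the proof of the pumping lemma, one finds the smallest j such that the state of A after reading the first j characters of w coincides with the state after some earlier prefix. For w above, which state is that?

State sequence: q0 -b-> q2 -c-> q2 -c-> q2 -b-> q1 -c-> q1 -c-> q1
First repeat at step 2: q2 was already visited.

The earliest repeat is at step j = 2: A is in q2, which it already visited at step i = 1.
Since A has 4 states, any run of length ≥ 4 visits 4+1 states, so by pigeonhole some state repeats within the first 4 steps — that repeat gives the pumpable loop.

q2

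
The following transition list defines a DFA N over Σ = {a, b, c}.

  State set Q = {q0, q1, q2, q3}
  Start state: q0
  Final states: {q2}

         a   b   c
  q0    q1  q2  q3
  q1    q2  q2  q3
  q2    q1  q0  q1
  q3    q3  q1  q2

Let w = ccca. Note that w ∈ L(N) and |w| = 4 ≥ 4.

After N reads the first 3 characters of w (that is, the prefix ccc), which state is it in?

State sequence: q0 -c-> q3 -c-> q2 -c-> q1

After reading 3 characters, N is in state q1.
(This kind of state-tracing is the core of the pumping-lemma construction: with 4 states, pigeonhole forces a repeat within the first 4 steps.)

q1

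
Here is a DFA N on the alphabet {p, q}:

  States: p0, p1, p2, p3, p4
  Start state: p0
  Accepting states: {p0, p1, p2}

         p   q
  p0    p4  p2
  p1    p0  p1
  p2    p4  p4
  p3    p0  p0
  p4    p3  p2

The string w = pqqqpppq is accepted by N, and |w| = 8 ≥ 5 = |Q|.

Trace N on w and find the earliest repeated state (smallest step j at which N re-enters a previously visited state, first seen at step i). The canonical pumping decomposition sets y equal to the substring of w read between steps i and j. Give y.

qq

Run of N on w = p q q q p p p q:
  step 0: p0  (start)
  step 1: p4  (read p: p0→p4)
  step 2: p2  (read q: p4→p2)
  step 3: p4  (read q: p2→p4)   ← first repeat (p4 seen earlier)
  step 4: p2  (read q: p4→p2)
  step 5: p4  (read p: p2→p4)
  step 6: p3  (read p: p4→p3)
  step 7: p0  (read p: p3→p0)
  step 8: p2  (read q: p0→p2)

So i = 1, j = 3, giving x = w[0:1] = p, y = w[1:3] = qq, z = w[3:8] = qpppq.
Check: |xy| = 3 ≤ 5 and |y| = 2 ≥ 1. Reading y takes N from p4 back to p4, so every xyⁱz is accepted.
With |Q| = 5, pigeonhole forces a state repeat no later than step 5; the substring read between the first and second visits to that state can be pumped.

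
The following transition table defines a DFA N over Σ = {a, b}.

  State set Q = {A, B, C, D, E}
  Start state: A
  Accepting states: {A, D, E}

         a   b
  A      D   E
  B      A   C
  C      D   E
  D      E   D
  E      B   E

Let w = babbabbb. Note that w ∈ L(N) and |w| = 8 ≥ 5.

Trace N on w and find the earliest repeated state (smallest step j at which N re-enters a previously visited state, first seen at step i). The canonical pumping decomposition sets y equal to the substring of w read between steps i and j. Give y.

abb

State sequence: A -b-> E -a-> B -b-> C -b-> E -a-> B -b-> C -b-> E -b-> E
First repeat at step 4: E was already visited.

So i = 1, j = 4, giving x = w[0:1] = b, y = w[1:4] = abb, z = w[4:8] = abbb.
Check: |xy| = 4 ≤ 5 and |y| = 3 ≥ 1. Reading y takes N from E back to E, so every xyⁱz is accepted.
The DFA has 5 states, so the proof of the pumping lemma guarantees a repeated state among the first 5+1 visited; the segment between the two visits is the pumpable y.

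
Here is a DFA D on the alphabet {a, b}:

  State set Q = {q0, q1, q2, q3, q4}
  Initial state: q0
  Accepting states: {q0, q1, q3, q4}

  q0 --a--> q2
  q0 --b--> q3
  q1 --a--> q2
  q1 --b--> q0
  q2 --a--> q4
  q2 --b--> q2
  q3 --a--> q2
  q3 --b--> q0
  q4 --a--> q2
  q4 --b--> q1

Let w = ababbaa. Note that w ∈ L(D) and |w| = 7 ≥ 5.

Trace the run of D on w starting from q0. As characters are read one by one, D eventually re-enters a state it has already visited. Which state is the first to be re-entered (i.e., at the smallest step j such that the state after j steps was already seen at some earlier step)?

q2

Run of D on w = a b a b b a a:
  step 0: q0  (start)
  step 1: q2  (read a: q0→q2)
  step 2: q2  (read b: q2→q2)   ← first repeat (q2 seen earlier)
  step 3: q4  (read a: q2→q4)
  step 4: q1  (read b: q4→q1)
  step 5: q0  (read b: q1→q0)
  step 6: q2  (read a: q0→q2)
  step 7: q4  (read a: q2→q4)

The earliest repeat is at step j = 2: D is in q2, which it already visited at step i = 1.
With |Q| = 5, pigeonhole forces a state repeat no later than step 5; the substring read between the first and second visits to that state can be pumped.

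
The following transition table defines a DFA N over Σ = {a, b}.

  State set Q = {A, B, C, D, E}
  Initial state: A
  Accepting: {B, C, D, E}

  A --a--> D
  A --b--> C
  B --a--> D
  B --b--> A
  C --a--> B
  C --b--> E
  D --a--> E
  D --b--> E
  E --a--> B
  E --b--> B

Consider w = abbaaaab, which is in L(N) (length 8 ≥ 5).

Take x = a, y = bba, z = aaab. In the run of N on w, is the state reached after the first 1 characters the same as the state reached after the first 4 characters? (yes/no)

yes

State sequence: A -a-> D -b-> E -b-> B -a-> D

After x (step 1): D. After xy (step 4): D.
They match, so y = bba drives N around a cycle from D back to itself; pumping y any number of times keeps N in D before reading z, and xyⁱz ∈ L(N) for every i ≥ 0.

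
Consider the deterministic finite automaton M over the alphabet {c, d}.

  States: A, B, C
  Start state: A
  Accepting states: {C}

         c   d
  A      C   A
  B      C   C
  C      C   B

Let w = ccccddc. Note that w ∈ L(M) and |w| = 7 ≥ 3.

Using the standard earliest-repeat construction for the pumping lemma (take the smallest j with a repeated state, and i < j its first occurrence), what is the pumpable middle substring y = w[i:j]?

c

Run of M on w = c c c c d d c:
  step 0: A  (start)
  step 1: C  (read c: A→C)
  step 2: C  (read c: C→C)   ← first repeat (C seen earlier)
  step 3: C  (read c: C→C)
  step 4: C  (read c: C→C)
  step 5: B  (read d: C→B)
  step 6: C  (read d: B→C)
  step 7: C  (read c: C→C)

So i = 1, j = 2, giving x = w[0:1] = c, y = w[1:2] = c, z = w[2:7] = ccddc.
Check: |xy| = 2 ≤ 3 and |y| = 1 ≥ 1. Reading y takes M from C back to C, so every xyⁱz is accepted.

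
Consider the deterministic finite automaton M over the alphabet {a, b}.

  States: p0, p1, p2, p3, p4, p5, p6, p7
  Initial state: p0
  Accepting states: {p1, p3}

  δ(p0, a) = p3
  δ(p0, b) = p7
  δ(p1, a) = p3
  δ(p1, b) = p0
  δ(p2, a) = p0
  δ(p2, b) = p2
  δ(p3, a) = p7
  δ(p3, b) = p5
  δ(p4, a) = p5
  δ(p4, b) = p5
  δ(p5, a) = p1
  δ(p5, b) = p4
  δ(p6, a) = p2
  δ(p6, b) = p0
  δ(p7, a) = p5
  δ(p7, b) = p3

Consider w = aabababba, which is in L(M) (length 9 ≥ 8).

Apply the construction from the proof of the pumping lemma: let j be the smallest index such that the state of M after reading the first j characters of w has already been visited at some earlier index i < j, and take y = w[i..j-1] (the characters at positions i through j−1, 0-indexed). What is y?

ab

Run of M on w = a a b a b a b b a:
  step 0: p0  (start)
  step 1: p3  (read a: p0→p3)
  step 2: p7  (read a: p3→p7)
  step 3: p3  (read b: p7→p3)   ← first repeat (p3 seen earlier)
  step 4: p7  (read a: p3→p7)
  step 5: p3  (read b: p7→p3)
  step 6: p7  (read a: p3→p7)
  step 7: p3  (read b: p7→p3)
  step 8: p5  (read b: p3→p5)
  step 9: p1  (read a: p5→p1)

So i = 1, j = 3, giving x = w[0:1] = a, y = w[1:3] = ab, z = w[3:9] = ababba.
Check: |xy| = 3 ≤ 8 and |y| = 2 ≥ 1. Reading y takes M from p3 back to p3, so every xyⁱz is accepted.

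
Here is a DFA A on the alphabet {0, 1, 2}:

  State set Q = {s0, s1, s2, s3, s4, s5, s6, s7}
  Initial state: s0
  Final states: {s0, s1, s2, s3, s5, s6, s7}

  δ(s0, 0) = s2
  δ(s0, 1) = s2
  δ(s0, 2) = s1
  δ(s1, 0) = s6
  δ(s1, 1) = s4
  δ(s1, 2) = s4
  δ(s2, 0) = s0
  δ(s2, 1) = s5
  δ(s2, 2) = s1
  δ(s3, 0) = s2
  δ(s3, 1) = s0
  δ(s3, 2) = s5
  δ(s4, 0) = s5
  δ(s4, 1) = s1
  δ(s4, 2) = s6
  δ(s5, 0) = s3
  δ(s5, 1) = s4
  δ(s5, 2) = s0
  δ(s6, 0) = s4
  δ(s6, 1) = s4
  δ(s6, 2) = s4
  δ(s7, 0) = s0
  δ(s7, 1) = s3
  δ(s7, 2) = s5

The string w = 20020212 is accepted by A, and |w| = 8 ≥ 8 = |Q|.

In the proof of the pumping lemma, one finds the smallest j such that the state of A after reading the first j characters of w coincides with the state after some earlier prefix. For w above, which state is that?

State sequence: s0 -2-> s1 -0-> s6 -0-> s4 -2-> s6 -0-> s4 -2-> s6 -1-> s4 -2-> s6
First repeat at step 4: s6 was already visited.

The earliest repeat is at step j = 4: A is in s6, which it already visited at step i = 2.
The DFA has 8 states, so the proof of the pumping lemma guarantees a repeated state among the first 8+1 visited; the segment between the two visits is the pumpable y.

s6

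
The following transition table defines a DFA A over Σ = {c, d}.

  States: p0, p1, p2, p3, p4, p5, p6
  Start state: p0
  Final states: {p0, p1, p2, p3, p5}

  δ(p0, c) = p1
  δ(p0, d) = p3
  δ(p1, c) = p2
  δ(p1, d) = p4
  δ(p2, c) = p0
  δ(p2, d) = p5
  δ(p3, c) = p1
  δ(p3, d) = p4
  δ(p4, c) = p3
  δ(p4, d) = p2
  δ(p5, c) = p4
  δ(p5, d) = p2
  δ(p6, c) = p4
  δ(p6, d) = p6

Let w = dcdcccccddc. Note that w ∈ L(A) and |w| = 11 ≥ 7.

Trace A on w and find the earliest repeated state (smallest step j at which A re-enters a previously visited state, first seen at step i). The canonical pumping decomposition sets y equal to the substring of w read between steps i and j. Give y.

Run of A on w = d c d c c c c c d d c:
  step 0: p0  (start)
  step 1: p3  (read d: p0→p3)
  step 2: p1  (read c: p3→p1)
  step 3: p4  (read d: p1→p4)
  step 4: p3  (read c: p4→p3)   ← first repeat (p3 seen earlier)
  step 5: p1  (read c: p3→p1)
  step 6: p2  (read c: p1→p2)
  step 7: p0  (read c: p2→p0)
  step 8: p1  (read c: p0→p1)
  step 9: p4  (read d: p1→p4)
  step 10: p2  (read d: p4→p2)
  step 11: p0  (read c: p2→p0)

So i = 1, j = 4, giving x = w[0:1] = d, y = w[1:4] = cdc, z = w[4:11] = ccccddc.
Check: |xy| = 4 ≤ 7 and |y| = 3 ≥ 1. Reading y takes A from p3 back to p3, so every xyⁱz is accepted.
With |Q| = 7, pigeonhole forces a state repeat no later than step 7; the substring read between the first and second visits to that state can be pumped.

cdc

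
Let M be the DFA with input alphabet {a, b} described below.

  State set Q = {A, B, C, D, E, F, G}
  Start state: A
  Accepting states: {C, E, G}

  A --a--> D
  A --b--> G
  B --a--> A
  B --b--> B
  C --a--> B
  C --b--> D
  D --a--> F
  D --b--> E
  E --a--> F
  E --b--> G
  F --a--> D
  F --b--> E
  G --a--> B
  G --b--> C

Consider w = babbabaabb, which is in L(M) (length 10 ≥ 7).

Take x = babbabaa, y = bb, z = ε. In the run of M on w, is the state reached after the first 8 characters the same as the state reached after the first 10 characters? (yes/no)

no

Run of M on the first 10 characters of w = b a b b a b a a b b:
  step 0: A  (start)
  step 1: G  (read b: A→G)
  step 2: B  (read a: G→B)
  step 3: B  (read b: B→B)
  step 4: B  (read b: B→B)
  step 5: A  (read a: B→A)
  step 6: G  (read b: A→G)
  step 7: B  (read a: G→B)
  step 8: A  (read a: B→A)
  step 9: G  (read b: A→G)
  step 10: C  (read b: G→C)

After x (step 8): A. After xy (step 10): C.
They differ (A ≠ C), so y is not a cycle from the state after x; this split is not the one the pumping-lemma construction produces, and pumping y need not keep the string in L(M).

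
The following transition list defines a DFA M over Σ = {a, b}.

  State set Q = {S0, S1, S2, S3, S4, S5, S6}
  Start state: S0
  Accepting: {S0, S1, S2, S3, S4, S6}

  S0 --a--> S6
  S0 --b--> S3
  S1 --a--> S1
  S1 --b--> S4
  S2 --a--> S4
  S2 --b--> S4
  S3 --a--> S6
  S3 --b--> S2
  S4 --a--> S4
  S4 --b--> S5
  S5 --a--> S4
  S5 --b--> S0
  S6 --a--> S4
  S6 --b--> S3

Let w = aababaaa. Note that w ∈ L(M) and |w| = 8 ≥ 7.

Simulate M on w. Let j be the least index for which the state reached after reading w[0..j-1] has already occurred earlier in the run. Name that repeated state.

S4

State sequence: S0 -a-> S6 -a-> S4 -b-> S5 -a-> S4 -b-> S5 -a-> S4 -a-> S4 -a-> S4
First repeat at step 4: S4 was already visited.

The earliest repeat is at step j = 4: M is in S4, which it already visited at step i = 2.
The DFA has 7 states, so the proof of the pumping lemma guarantees a repeated state among the first 7+1 visited; the segment between the two visits is the pumpable y.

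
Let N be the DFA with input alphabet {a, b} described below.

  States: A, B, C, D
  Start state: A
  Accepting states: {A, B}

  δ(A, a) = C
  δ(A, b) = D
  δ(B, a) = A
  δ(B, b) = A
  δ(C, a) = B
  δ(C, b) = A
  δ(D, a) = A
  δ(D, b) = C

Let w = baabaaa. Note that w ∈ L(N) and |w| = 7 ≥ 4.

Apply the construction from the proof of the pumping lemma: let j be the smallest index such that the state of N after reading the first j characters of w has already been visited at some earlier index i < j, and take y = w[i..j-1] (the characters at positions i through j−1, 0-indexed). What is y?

ba

Run of N on w = b a a b a a a:
  step 0: A  (start)
  step 1: D  (read b: A→D)
  step 2: A  (read a: D→A)   ← first repeat (A seen earlier)
  step 3: C  (read a: A→C)
  step 4: A  (read b: C→A)
  step 5: C  (read a: A→C)
  step 6: B  (read a: C→B)
  step 7: A  (read a: B→A)

So i = 0, j = 2, giving x = w[0:0] = ε, y = w[0:2] = ba, z = w[2:7] = abaaa.
Check: |xy| = 2 ≤ 4 and |y| = 2 ≥ 1. Reading y takes N from A back to A, so every xyⁱz is accepted.
With |Q| = 4, pigeonhole forces a state repeat no later than step 4; the substring read between the first and second visits to that state can be pumped.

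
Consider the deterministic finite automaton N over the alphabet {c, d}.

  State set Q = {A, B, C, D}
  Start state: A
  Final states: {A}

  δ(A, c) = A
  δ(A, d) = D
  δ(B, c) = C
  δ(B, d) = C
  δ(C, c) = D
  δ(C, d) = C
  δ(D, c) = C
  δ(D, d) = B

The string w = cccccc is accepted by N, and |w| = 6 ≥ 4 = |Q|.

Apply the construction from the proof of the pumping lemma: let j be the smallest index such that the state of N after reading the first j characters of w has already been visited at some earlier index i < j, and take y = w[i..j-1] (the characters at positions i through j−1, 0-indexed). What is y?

c

State sequence: A -c-> A -c-> A -c-> A -c-> A -c-> A -c-> A
First repeat at step 1: A was already visited.

So i = 0, j = 1, giving x = w[0:0] = ε, y = w[0:1] = c, z = w[1:6] = ccccc.
Check: |xy| = 1 ≤ 4 and |y| = 1 ≥ 1. Reading y takes N from A back to A, so every xyⁱz is accepted.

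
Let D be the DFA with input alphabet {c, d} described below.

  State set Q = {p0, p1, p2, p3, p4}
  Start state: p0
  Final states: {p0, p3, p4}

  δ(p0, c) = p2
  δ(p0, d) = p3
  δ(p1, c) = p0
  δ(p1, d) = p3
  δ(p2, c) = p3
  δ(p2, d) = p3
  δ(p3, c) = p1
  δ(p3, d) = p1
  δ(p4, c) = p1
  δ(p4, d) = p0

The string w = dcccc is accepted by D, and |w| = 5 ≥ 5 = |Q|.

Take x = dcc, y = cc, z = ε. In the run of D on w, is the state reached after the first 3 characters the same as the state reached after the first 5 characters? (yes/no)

no

Run of D on the first 5 characters of w = d c c c c:
  step 0: p0  (start)
  step 1: p3  (read d: p0→p3)
  step 2: p1  (read c: p3→p1)
  step 3: p0  (read c: p1→p0)
  step 4: p2  (read c: p0→p2)
  step 5: p3  (read c: p2→p3)

After x (step 3): p0. After xy (step 5): p3.
They differ (p0 ≠ p3), so y is not a cycle from the state after x; this split is not the one the pumping-lemma construction produces, and pumping y need not keep the string in L(D).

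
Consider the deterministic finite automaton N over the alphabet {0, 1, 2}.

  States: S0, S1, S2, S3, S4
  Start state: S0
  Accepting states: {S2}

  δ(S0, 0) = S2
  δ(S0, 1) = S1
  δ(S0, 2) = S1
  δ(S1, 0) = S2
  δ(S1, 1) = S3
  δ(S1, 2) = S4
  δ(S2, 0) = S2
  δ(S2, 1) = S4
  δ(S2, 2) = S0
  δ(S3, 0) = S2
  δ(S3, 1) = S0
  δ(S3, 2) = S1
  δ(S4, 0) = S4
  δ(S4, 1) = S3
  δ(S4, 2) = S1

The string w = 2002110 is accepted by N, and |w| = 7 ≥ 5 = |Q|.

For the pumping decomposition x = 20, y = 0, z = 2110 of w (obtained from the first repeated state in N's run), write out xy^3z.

200002110

xy^3z = 20·0·0·0·2110 = 200002110.
Reading y = 0 takes N from S2 back to S2, so after x·y·y·y the machine is still in S2, and z then leads to the accepting state S2. Hence 200002110 ∈ L(N).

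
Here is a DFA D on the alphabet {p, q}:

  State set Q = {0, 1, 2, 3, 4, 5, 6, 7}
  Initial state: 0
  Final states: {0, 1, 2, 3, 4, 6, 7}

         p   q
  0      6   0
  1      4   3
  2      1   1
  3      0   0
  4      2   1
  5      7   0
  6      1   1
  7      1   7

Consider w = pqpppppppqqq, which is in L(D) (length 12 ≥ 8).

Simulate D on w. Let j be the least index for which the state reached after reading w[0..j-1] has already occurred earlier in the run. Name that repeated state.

1

Run of D on w = p q p p p p p p p q q q:
  step 0: 0  (start)
  step 1: 6  (read p: 0→6)
  step 2: 1  (read q: 6→1)
  step 3: 4  (read p: 1→4)
  step 4: 2  (read p: 4→2)
  step 5: 1  (read p: 2→1)   ← first repeat (1 seen earlier)
  step 6: 4  (read p: 1→4)
  step 7: 2  (read p: 4→2)
  step 8: 1  (read p: 2→1)
  step 9: 4  (read p: 1→4)
  step 10: 1  (read q: 4→1)
  step 11: 3  (read q: 1→3)
  step 12: 0  (read q: 3→0)

The earliest repeat is at step j = 5: D is in 1, which it already visited at step i = 2.
With |Q| = 8, pigeonhole forces a state repeat no later than step 8; the substring read between the first and second visits to that state can be pumped.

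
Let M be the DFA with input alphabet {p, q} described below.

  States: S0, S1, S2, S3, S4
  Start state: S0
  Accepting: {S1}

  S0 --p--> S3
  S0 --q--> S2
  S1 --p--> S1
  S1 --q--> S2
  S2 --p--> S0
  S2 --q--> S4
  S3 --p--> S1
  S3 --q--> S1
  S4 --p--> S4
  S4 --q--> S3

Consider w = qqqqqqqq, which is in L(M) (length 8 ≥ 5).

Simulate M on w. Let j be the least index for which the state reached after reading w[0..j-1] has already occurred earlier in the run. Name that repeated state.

State sequence: S0 -q-> S2 -q-> S4 -q-> S3 -q-> S1 -q-> S2 -q-> S4 -q-> S3 -q-> S1
First repeat at step 5: S2 was already visited.

The earliest repeat is at step j = 5: M is in S2, which it already visited at step i = 1.

S2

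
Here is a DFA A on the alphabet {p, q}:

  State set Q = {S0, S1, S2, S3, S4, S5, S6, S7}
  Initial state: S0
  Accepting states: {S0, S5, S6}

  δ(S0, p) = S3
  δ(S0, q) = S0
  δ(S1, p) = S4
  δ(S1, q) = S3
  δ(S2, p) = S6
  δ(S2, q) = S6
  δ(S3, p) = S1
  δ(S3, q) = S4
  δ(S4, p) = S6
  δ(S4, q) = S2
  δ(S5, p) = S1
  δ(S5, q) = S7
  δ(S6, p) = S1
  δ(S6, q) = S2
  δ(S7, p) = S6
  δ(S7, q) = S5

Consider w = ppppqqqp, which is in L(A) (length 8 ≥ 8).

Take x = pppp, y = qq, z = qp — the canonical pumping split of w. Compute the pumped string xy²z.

xy^2z = pppp·qq·qq·qp = ppppqqqqqp.
Reading y = qq takes A from S6 back to S6, so after x·y·y the machine is still in S6, and z then leads to the accepting state S6. Hence ppppqqqqqp ∈ L(A).

ppppqqqqqp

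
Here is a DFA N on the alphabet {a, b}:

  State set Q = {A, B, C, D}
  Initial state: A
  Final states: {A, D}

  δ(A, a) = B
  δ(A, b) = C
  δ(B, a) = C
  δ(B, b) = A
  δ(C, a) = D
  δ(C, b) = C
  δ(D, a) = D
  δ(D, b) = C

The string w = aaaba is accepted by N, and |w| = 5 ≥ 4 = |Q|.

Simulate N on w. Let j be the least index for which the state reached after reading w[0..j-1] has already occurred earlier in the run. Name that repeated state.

State sequence: A -a-> B -a-> C -a-> D -b-> C -a-> D
First repeat at step 4: C was already visited.

The earliest repeat is at step j = 4: N is in C, which it already visited at step i = 2.

C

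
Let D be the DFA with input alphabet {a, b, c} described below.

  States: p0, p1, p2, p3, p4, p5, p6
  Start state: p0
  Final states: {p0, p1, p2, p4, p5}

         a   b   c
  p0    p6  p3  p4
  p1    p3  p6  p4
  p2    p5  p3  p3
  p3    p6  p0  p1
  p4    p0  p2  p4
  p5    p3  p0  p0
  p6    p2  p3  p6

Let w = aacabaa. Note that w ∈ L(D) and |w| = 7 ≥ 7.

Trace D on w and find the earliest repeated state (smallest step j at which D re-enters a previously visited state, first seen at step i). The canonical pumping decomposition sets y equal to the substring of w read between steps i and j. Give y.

State sequence: p0 -a-> p6 -a-> p2 -c-> p3 -a-> p6 -b-> p3 -a-> p6 -a-> p2
First repeat at step 4: p6 was already visited.

So i = 1, j = 4, giving x = w[0:1] = a, y = w[1:4] = aca, z = w[4:7] = baa.
Check: |xy| = 4 ≤ 7 and |y| = 3 ≥ 1. Reading y takes D from p6 back to p6, so every xyⁱz is accepted.
Since D has 7 states, any run of length ≥ 7 visits 7+1 states, so by pigeonhole some state repeats within the first 7 steps — that repeat gives the pumpable loop.

aca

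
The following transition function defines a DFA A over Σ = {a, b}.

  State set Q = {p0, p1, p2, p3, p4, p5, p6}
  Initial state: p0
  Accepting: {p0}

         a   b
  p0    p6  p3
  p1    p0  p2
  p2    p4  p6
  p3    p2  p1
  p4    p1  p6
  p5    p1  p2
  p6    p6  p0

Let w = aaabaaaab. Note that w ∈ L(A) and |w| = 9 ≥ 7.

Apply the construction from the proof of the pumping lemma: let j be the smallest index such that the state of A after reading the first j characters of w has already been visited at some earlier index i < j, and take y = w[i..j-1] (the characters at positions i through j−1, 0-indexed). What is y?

State sequence: p0 -a-> p6 -a-> p6 -a-> p6 -b-> p0 -a-> p6 -a-> p6 -a-> p6 -a-> p6 -b-> p0
First repeat at step 2: p6 was already visited.

So i = 1, j = 2, giving x = w[0:1] = a, y = w[1:2] = a, z = w[2:9] = abaaaab.
Check: |xy| = 2 ≤ 7 and |y| = 1 ≥ 1. Reading y takes A from p6 back to p6, so every xyⁱz is accepted.
With |Q| = 7, pigeonhole forces a state repeat no later than step 7; the substring read between the first and second visits to that state can be pumped.

a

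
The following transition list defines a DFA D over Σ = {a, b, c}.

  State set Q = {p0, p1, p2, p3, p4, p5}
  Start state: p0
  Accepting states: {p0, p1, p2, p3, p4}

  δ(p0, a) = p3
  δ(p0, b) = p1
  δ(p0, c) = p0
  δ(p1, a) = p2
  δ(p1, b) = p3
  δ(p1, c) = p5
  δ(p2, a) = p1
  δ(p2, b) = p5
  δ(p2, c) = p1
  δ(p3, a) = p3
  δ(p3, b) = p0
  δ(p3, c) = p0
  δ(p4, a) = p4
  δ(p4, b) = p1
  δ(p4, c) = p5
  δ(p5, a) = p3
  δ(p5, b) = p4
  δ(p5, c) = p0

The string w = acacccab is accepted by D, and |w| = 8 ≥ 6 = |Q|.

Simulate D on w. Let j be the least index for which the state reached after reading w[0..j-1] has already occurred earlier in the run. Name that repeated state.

Run of D on w = a c a c c c a b:
  step 0: p0  (start)
  step 1: p3  (read a: p0→p3)
  step 2: p0  (read c: p3→p0)   ← first repeat (p0 seen earlier)
  step 3: p3  (read a: p0→p3)
  step 4: p0  (read c: p3→p0)
  step 5: p0  (read c: p0→p0)
  step 6: p0  (read c: p0→p0)
  step 7: p3  (read a: p0→p3)
  step 8: p0  (read b: p3→p0)

The earliest repeat is at step j = 2: D is in p0, which it already visited at step i = 0.

p0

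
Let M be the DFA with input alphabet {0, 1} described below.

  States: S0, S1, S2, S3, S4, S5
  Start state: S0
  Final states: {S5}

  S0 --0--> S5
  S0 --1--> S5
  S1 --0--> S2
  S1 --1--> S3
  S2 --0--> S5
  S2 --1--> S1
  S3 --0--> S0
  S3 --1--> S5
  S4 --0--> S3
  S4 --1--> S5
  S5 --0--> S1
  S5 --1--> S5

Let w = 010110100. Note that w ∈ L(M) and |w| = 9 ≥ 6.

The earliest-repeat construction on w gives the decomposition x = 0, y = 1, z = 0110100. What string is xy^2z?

xy^2z = 0·1·1·0110100 = 0110110100.
Reading y = 1 takes M from S5 back to S5, so after x·y·y the machine is still in S5, and z then leads to the accepting state S5. Hence 0110110100 ∈ L(M).

0110110100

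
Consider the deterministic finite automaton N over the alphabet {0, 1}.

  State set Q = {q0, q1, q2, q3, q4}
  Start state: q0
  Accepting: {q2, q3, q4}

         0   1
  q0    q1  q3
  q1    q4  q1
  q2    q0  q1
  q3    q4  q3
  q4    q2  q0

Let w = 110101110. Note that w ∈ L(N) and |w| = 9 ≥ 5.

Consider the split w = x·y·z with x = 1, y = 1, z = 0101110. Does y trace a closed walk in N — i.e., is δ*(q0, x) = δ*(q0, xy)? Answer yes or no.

State sequence: q0 -1-> q3 -1-> q3

After x (step 1): q3. After xy (step 2): q3.
They match, so y = 1 drives N around a cycle from q3 back to itself; pumping y any number of times keeps N in q3 before reading z, and xyⁱz ∈ L(N) for every i ≥ 0.

yes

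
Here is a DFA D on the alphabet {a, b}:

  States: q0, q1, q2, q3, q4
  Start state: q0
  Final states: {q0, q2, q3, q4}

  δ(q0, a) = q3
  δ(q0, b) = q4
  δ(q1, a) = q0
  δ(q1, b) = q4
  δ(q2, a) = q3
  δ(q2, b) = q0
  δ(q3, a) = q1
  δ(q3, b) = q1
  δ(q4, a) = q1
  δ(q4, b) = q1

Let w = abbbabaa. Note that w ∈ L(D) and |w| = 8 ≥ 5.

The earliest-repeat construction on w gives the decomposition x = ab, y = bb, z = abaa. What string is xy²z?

xy^2z = ab·bb·bb·abaa = abbbbbabaa.
Reading y = bb takes D from q1 back to q1, so after x·y·y the machine is still in q1, and z then leads to the accepting state q0. Hence abbbbbabaa ∈ L(D).

abbbbbabaa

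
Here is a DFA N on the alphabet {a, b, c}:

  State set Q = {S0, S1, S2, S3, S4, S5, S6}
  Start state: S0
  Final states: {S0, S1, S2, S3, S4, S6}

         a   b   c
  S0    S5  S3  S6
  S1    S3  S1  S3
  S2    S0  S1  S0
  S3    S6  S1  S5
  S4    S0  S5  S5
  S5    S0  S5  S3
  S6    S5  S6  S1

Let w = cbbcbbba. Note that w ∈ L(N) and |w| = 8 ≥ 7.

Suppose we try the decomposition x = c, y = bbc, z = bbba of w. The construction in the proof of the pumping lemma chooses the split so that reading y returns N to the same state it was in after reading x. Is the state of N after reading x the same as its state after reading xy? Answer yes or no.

no

Run of N on the first 4 characters of w = c b b c:
  step 0: S0  (start)
  step 1: S6  (read c: S0→S6)
  step 2: S6  (read b: S6→S6)
  step 3: S6  (read b: S6→S6)
  step 4: S1  (read c: S6→S1)

After x (step 1): S6. After xy (step 4): S1.
They differ (S6 ≠ S1), so y is not a cycle from the state after x; this split is not the one the pumping-lemma construction produces, and pumping y need not keep the string in L(N).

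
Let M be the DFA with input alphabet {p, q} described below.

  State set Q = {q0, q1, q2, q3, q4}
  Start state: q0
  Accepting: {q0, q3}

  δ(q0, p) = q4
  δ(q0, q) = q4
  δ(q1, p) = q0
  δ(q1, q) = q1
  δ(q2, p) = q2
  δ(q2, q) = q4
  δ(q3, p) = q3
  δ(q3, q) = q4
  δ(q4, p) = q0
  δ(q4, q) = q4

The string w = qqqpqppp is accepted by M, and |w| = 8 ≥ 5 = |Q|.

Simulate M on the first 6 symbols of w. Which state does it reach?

q0

State sequence: q0 -q-> q4 -q-> q4 -q-> q4 -p-> q0 -q-> q4 -p-> q0

After reading 6 characters, M is in state q0.
(This kind of state-tracing is the core of the pumping-lemma construction: with 5 states, pigeonhole forces a repeat within the first 5 steps.)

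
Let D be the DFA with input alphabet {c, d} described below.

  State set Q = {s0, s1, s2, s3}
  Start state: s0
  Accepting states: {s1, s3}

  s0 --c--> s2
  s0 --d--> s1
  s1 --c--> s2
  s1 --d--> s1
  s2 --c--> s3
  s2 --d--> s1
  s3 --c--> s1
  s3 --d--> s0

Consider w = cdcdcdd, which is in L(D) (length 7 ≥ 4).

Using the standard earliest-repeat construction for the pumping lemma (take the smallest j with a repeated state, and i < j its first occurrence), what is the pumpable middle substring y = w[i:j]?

State sequence: s0 -c-> s2 -d-> s1 -c-> s2 -d-> s1 -c-> s2 -d-> s1 -d-> s1
First repeat at step 3: s2 was already visited.

So i = 1, j = 3, giving x = w[0:1] = c, y = w[1:3] = dc, z = w[3:7] = dcdd.
Check: |xy| = 3 ≤ 4 and |y| = 2 ≥ 1. Reading y takes D from s2 back to s2, so every xyⁱz is accepted.

dc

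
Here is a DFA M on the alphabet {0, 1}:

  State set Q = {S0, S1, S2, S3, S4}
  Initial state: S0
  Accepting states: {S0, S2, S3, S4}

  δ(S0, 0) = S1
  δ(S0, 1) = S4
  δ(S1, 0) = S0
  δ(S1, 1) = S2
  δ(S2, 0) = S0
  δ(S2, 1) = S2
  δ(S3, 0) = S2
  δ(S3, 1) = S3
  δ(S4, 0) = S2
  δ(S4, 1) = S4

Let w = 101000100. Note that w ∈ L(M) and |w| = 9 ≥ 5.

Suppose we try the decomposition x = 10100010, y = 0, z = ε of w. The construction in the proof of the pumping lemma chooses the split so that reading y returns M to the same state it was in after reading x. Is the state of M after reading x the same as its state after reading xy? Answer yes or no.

no

Run of M on the first 9 characters of w = 1 0 1 0 0 0 1 0 0:
  step 0: S0  (start)
  step 1: S4  (read 1: S0→S4)
  step 2: S2  (read 0: S4→S2)
  step 3: S2  (read 1: S2→S2)
  step 4: S0  (read 0: S2→S0)
  step 5: S1  (read 0: S0→S1)
  step 6: S0  (read 0: S1→S0)
  step 7: S4  (read 1: S0→S4)
  step 8: S2  (read 0: S4→S2)
  step 9: S0  (read 0: S2→S0)

After x (step 8): S2. After xy (step 9): S0.
They differ (S2 ≠ S0), so y is not a cycle from the state after x; this split is not the one the pumping-lemma construction produces, and pumping y need not keep the string in L(M).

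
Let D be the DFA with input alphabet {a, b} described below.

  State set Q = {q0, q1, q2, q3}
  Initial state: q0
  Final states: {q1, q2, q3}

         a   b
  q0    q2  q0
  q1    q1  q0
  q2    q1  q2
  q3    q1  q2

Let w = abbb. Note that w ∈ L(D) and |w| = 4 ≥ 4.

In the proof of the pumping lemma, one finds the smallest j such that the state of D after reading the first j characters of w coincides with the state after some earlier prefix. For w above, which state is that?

q2

State sequence: q0 -a-> q2 -b-> q2 -b-> q2 -b-> q2
First repeat at step 2: q2 was already visited.

The earliest repeat is at step j = 2: D is in q2, which it already visited at step i = 1.
The DFA has 4 states, so the proof of the pumping lemma guarantees a repeated state among the first 4+1 visited; the segment between the two visits is the pumpable y.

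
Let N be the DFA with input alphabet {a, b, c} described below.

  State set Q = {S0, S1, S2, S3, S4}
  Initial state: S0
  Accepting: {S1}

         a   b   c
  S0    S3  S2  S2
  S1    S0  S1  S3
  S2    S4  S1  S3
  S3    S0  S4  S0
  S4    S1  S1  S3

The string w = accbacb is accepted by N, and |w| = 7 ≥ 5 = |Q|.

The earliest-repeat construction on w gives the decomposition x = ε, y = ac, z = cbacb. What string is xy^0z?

xy⁰z = xz = ε·cbacb = cbacb.
Reading y = ac takes N from S0 back to S0, so after x the machine is still in S0, and z then leads to the accepting state S1. Hence cbacb ∈ L(N).

cbacb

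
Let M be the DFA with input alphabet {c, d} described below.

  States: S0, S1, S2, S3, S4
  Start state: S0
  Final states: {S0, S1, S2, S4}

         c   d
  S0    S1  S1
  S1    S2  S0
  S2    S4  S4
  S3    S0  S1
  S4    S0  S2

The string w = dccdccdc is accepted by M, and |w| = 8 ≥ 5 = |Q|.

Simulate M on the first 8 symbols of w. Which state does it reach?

S2

State sequence: S0 -d-> S1 -c-> S2 -c-> S4 -d-> S2 -c-> S4 -c-> S0 -d-> S1 -c-> S2

After reading 8 characters, M is in state S2.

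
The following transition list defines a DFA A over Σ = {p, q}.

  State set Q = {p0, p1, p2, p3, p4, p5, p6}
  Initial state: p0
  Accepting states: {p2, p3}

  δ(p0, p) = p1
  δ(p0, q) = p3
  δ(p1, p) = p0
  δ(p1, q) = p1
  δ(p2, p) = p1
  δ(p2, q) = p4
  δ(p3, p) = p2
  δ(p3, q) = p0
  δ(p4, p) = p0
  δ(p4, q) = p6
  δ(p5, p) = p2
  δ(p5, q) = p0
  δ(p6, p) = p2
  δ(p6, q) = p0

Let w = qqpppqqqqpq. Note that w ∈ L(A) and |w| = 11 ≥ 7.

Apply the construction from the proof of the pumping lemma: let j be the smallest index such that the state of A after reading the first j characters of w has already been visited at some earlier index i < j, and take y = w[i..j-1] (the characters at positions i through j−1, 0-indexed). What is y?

qq

Run of A on w = q q p p p q q q q p q:
  step 0: p0  (start)
  step 1: p3  (read q: p0→p3)
  step 2: p0  (read q: p3→p0)   ← first repeat (p0 seen earlier)
  step 3: p1  (read p: p0→p1)
  step 4: p0  (read p: p1→p0)
  step 5: p1  (read p: p0→p1)
  step 6: p1  (read q: p1→p1)
  step 7: p1  (read q: p1→p1)
  step 8: p1  (read q: p1→p1)
  step 9: p1  (read q: p1→p1)
  step 10: p0  (read p: p1→p0)
  step 11: p3  (read q: p0→p3)

So i = 0, j = 2, giving x = w[0:0] = ε, y = w[0:2] = qq, z = w[2:11] = pppqqqqpq.
Check: |xy| = 2 ≤ 7 and |y| = 2 ≥ 1. Reading y takes A from p0 back to p0, so every xyⁱz is accepted.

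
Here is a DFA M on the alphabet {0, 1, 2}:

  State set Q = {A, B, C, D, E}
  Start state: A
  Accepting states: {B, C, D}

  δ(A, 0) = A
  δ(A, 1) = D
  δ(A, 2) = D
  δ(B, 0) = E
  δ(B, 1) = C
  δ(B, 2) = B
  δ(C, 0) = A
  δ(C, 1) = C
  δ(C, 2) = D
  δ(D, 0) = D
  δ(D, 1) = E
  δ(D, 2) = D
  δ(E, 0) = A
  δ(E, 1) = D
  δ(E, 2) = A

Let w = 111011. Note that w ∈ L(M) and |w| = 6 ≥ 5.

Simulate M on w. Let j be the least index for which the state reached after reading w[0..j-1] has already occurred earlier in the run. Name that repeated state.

Run of M on w = 1 1 1 0 1 1:
  step 0: A  (start)
  step 1: D  (read 1: A→D)
  step 2: E  (read 1: D→E)
  step 3: D  (read 1: E→D)   ← first repeat (D seen earlier)
  step 4: D  (read 0: D→D)
  step 5: E  (read 1: D→E)
  step 6: D  (read 1: E→D)

The earliest repeat is at step j = 3: M is in D, which it already visited at step i = 1.

D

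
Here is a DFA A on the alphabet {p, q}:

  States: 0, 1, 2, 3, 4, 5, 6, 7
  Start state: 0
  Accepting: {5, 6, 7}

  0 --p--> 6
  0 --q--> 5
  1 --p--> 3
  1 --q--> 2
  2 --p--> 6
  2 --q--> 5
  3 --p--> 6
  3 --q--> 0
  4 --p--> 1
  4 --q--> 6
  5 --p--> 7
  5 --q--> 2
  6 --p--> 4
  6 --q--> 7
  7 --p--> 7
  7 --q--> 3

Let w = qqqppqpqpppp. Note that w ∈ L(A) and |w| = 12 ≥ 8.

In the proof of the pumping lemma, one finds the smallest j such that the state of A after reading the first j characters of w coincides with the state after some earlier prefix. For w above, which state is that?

5

Run of A on w = q q q p p q p q p p p p:
  step 0: 0  (start)
  step 1: 5  (read q: 0→5)
  step 2: 2  (read q: 5→2)
  step 3: 5  (read q: 2→5)   ← first repeat (5 seen earlier)
  step 4: 7  (read p: 5→7)
  step 5: 7  (read p: 7→7)
  step 6: 3  (read q: 7→3)
  step 7: 6  (read p: 3→6)
  step 8: 7  (read q: 6→7)
  step 9: 7  (read p: 7→7)
  step 10: 7  (read p: 7→7)
  step 11: 7  (read p: 7→7)
  step 12: 7  (read p: 7→7)

The earliest repeat is at step j = 3: A is in 5, which it already visited at step i = 1.
The DFA has 8 states, so the proof of the pumping lemma guarantees a repeated state among the first 8+1 visited; the segment between the two visits is the pumpable y.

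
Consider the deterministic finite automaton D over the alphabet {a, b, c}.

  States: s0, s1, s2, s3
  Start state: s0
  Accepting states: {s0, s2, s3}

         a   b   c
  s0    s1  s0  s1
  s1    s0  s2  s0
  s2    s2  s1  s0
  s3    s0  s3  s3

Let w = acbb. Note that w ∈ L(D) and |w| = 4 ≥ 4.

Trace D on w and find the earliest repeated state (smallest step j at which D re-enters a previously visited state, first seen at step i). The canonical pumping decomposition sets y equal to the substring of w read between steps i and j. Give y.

Run of D on w = a c b b:
  step 0: s0  (start)
  step 1: s1  (read a: s0→s1)
  step 2: s0  (read c: s1→s0)   ← first repeat (s0 seen earlier)
  step 3: s0  (read b: s0→s0)
  step 4: s0  (read b: s0→s0)

So i = 0, j = 2, giving x = w[0:0] = ε, y = w[0:2] = ac, z = w[2:4] = bb.
Check: |xy| = 2 ≤ 4 and |y| = 2 ≥ 1. Reading y takes D from s0 back to s0, so every xyⁱz is accepted.
Since D has 4 states, any run of length ≥ 4 visits 4+1 states, so by pigeonhole some state repeats within the first 4 steps — that repeat gives the pumpable loop.

ac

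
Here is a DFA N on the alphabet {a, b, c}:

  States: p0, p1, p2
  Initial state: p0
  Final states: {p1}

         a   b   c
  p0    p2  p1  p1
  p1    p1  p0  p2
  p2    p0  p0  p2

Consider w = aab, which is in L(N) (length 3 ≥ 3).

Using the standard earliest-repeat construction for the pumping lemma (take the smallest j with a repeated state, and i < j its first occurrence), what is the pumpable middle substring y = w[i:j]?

aa

Run of N on w = a a b:
  step 0: p0  (start)
  step 1: p2  (read a: p0→p2)
  step 2: p0  (read a: p2→p0)   ← first repeat (p0 seen earlier)
  step 3: p1  (read b: p0→p1)

So i = 0, j = 2, giving x = w[0:0] = ε, y = w[0:2] = aa, z = w[2:3] = b.
Check: |xy| = 2 ≤ 3 and |y| = 2 ≥ 1. Reading y takes N from p0 back to p0, so every xyⁱz is accepted.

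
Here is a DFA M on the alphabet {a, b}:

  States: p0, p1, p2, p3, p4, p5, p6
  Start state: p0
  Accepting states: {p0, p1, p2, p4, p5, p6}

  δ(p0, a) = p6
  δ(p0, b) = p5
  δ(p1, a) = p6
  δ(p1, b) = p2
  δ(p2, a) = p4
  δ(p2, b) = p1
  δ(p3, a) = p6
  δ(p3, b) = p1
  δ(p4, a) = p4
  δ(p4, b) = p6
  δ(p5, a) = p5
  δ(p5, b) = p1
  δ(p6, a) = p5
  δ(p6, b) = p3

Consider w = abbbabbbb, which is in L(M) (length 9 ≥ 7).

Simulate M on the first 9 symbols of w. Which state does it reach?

p2

State sequence: p0 -a-> p6 -b-> p3 -b-> p1 -b-> p2 -a-> p4 -b-> p6 -b-> p3 -b-> p1 -b-> p2

After reading 9 characters, M is in state p2.
(This kind of state-tracing is the core of the pumping-lemma construction: with 7 states, pigeonhole forces a repeat within the first 7 steps.)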